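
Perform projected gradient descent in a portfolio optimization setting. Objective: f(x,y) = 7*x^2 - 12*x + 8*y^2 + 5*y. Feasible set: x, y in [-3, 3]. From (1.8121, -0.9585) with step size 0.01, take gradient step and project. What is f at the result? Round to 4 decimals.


Step 1: Compute gradient at (1.8121, -0.9585).
grad_x = 2*7*1.8121 - 12 = 13.3694
grad_y = 2*8*-0.9585 + 5 = -10.336
Step 2: Gradient step.
x_raw = 1.8121 - 0.01*13.3694 = 1.6784
y_raw = -0.9585 - 0.01*-10.336 = -0.8551
Step 3: Project onto [-3, 3].
x_proj = clip(1.6784) = 1.6784
y_proj = clip(-0.8551) = -0.8551
Step 4: Evaluate f.
f(1.6784, -0.8551) = 1.1529


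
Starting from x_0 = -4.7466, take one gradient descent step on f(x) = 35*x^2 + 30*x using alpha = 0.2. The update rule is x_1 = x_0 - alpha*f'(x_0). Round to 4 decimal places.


We compute the gradient at x_0 and apply the update.
f'(x) = 70*x + 30
f'(-4.7466) = 70*-4.7466 + 30 = -302.262
x_1 = -4.7466 - 0.2*-302.262 = 55.7058


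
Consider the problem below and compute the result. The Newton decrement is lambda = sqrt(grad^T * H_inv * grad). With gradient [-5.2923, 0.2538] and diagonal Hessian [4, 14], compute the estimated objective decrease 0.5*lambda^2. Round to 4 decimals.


Step 1: H is diagonal, so H^(-1) * g = [-1.3231, 0.0181].
Step 2: g^T H^(-1) g = sum_i g_i^2 / H_ii
  = (-5.2923)^2/4 + (0.2538)^2/14
  = 7.0021 + 0.0046 = 7.0067
Step 3: Objective decrease = 0.5 * g^T H^(-1) g = 3.5034


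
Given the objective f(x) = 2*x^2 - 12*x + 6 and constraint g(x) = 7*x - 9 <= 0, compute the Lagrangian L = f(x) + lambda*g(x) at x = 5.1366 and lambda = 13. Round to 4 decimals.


Step 1: Evaluate f(x).
f(5.1366) = 2*5.1366^2 - 12*5.1366 + 6 = -2.8699
Step 2: Evaluate g(x).
g(5.1366) = 7*5.1366 - 9 = 26.9562
Step 3: Compute Lagrangian.
L = -2.8699 + 13*26.9562 = 347.5607


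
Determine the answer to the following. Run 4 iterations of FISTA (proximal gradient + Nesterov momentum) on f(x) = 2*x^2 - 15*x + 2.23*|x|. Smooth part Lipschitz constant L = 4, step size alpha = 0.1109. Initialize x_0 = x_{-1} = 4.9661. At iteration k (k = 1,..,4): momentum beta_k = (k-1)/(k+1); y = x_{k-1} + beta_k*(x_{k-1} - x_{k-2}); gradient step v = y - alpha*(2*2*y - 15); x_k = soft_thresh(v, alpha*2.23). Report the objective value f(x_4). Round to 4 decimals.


FISTA on f(x) = 2*x^2 - 15*x + 2.23*|x|
L = 4, alpha = 0.1109
Iteration 1: beta = 0.0, y = 4.9661 + 0.0*(4.9661 - 4.9661) = 4.9661
  grad(y) = 4.8644, v = y - alpha*grad = 4.4266
  prox(v) = soft_thresh(4.4266, 0.2473) = 4.1793
Iteration 2: beta = 0.3333, y = 4.1793 + 0.3333*(4.1793 - 4.9661) = 3.9171
  grad(y) = 0.6683, v = y - alpha*grad = 3.843
  prox(v) = soft_thresh(3.843, 0.2473) = 3.5957
Iteration 3: beta = 0.5, y = 3.5957 + 0.5*(3.5957 - 4.1793) = 3.3038
  grad(y) = -1.7847, v = y - alpha*grad = 3.5017
  prox(v) = soft_thresh(3.5017, 0.2473) = 3.2544
Iteration 4: beta = 0.6, y = 3.2544 + 0.6*(3.2544 - 3.5957) = 3.0497
  grad(y) = -2.8012, v = y - alpha*grad = 3.3604
  prox(v) = soft_thresh(3.3604, 0.2473) = 3.113
f(x_4) = 2*3.113^2 - 15*3.113 + 2.23*|3.113| = -20.3715


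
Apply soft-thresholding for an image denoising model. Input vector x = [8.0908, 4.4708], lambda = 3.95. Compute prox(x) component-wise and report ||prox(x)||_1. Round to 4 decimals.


Soft-thresholding with lambda = 3.95:
prox(8.0908) = sign(8.0908)*max(|8.0908| - 3.95, 0) = 4.1408
prox(4.4708) = sign(4.4708)*max(|4.4708| - 3.95, 0) = 0.5208
prox(x) = [4.1408, 0.5208]
||prox(x)||_1 = 4.1408 + 0.5208 = 4.6616


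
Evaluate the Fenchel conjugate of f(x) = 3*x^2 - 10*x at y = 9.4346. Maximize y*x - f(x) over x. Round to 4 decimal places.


f*(y) = sup_x {y*x - a*x^2 - b*x} = sup_x {(y-b)*x - a*x^2}
FOC: (y - b) - 2a*x = 0 => x* = (y - b)/(2a)
x* = (9.4346 + 10)/(2*3) = 3.2391
f*(9.4346) = (y-b)^2/(4a) = (9.4346 + 10)^2/(4*3)
= 377.7037/12 = 31.4753


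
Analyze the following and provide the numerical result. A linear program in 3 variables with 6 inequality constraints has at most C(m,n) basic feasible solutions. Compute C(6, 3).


Each vertex corresponds to some choice of n active constraints out of m, so the number of vertices is at most C(m, n) = m! / (n!(m-n)!).
m = 6, n = 3
Numerator: 6 * 5 * 4
Denominator: 3! = 6
C(6, 3) = 20


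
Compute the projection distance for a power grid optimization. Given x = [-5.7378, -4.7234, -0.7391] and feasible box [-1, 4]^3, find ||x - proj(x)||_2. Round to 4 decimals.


Project each component onto [-1, 4].
clip(-5.7378) = -1.0, clip(-4.7234) = -1.0, clip(-0.7391) = -0.7391
Projection = [-1.0, -1.0, -0.7391]
Squared diffs: [22.4467, 13.8637, 0.0]
Distance = sqrt(36.3104) = 6.0258


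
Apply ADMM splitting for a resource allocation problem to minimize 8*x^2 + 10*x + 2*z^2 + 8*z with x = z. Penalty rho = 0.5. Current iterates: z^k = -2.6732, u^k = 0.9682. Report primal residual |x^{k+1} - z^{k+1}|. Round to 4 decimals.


ADMM iteration with rho = 0.5, z^k = -2.6732, u^k = 0.9682
Step 1: x-update.
Minimize 8*x^2 + 10*x + (0.5/2)*(x + 2.6732 + 0.9682)^2
FOC: (2*8 + 0.5)*x = -10 + 0.5*(-2.6732 - 0.9682)
x^{k+1} = -0.7164
Step 2: z-update.
Minimize 2*z^2 + 8*z + (0.5/2)*(-0.7164 - z + 0.9682)^2
FOC: (2*2 + 0.5)*z = -8 + 0.5*(-0.7164 + 0.9682)
z^{k+1} = -1.7498
Step 3: u-update.
u^{k+1} = 0.9682 - 0.7164 + 1.7498 = 2.0016
Step 4: Primal residual = |-0.7164 + 1.7498| = 1.0334


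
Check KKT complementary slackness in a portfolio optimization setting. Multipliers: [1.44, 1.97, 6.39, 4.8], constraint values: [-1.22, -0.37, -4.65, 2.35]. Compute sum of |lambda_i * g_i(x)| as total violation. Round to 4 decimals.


KKT complementary slackness check:
lambda_1 * g_1 = 1.44 * -1.22 = -1.7568
lambda_2 * g_2 = 1.97 * -0.37 = -0.7289
lambda_3 * g_3 = 6.39 * -4.65 = -29.7135
lambda_4 * g_4 = 4.8 * 2.35 = 11.28
Total violation = 1.7568 + 0.7289 + 29.7135 + 11.28 = 43.4792


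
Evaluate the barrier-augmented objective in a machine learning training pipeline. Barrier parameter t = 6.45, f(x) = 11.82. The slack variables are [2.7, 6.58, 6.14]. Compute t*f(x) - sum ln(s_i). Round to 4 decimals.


Step 1: Compute log-barrier.
ln values: [0.9933, 1.884, 1.8148]
phi = -(0.9933 + 1.884 + 1.8148) = -4.6921
Step 2: Compute augmented objective.
t*f(x) = 6.45*11.82 = 76.239
Total = 76.239 - 4.6921 = 71.5469


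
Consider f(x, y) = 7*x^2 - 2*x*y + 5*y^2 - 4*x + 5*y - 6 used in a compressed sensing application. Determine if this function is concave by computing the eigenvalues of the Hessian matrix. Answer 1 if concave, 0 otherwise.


The Hessian of f(x,y) = 7*x^2 - 2*x*y + 5*y^2 - 4*x + 5*y - 6 is:
H = [[14, -2], [-2, 10]]
Trace = 14 + 10 = 24
Determinant = 14*10 - (-2)^2 = 136
Discriminant = (24)^2 - 4*136 = 32.0
Eigenvalues: lambda_1 = 9.1716, lambda_2 = 14.8284
The function is not concave.

0


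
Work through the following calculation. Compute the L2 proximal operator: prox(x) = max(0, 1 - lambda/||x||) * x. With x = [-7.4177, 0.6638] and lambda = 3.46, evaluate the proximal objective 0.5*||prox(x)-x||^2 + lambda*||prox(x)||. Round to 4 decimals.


Step 1: Compute ||x||.
||x|| = 7.4473
Step 2: Compute scaling factor.
scale = max(0, 1 - 3.46/7.4473) = 0.5354
Step 3: prox(x) = [-3.9715, 0.3554]
||prox(x)|| = 3.9873
Step 4: Proximal objective.
0.5*||prox-x||^2 = 5.9858
lambda*||prox|| = 13.7961
Total = 19.782


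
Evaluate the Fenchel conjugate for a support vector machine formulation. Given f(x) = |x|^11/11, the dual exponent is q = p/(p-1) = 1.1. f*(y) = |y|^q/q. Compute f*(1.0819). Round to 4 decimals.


The conjugate exponent q satisfies 1/p + 1/q = 1.
p = 11, so q = 11/(11 - 1) = 1.1
|y|^q = 1.0819^1.1 = 1.0905
f*(1.0819) = 1.0905 / 1.1 = 0.9913


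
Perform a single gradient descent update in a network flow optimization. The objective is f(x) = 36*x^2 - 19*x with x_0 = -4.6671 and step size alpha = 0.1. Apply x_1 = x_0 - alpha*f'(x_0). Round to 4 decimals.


We compute the gradient at x_0 and apply the update.
f'(x) = 72*x - 19
f'(-4.6671) = 72*-4.6671 - 19 = -355.0312
x_1 = -4.6671 - 0.1*-355.0312 = 30.836


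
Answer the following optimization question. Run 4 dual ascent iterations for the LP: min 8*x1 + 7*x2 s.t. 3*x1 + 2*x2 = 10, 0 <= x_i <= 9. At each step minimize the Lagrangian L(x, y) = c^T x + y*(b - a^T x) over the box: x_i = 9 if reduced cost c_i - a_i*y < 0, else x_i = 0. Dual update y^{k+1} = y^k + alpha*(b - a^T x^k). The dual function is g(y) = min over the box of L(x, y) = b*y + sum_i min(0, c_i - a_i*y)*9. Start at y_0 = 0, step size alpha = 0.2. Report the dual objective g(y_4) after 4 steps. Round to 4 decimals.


Dual ascent for LP: min 8*x1 + 7*x2, 3*x1 + 2*x2 = 10, 0 <= x_i <= 9
Step 1: y^k = 0.0, reduced costs: (8.0, 7.0)
  x^k = (0.0, 0.0), subgradient = b - a^T x = 10.0
  y^{k+1} = 0.0 + 0.2*10.0 = 2.0
Step 2: y^k = 2.0, reduced costs: (2.0, 3.0)
  x^k = (0.0, 0.0), subgradient = b - a^T x = 10.0
  y^{k+1} = 2.0 + 0.2*10.0 = 4.0
Step 3: y^k = 4.0, reduced costs: (-4.0, -1.0)
  x^k = (9.0, 9.0), subgradient = b - a^T x = -35.0
  y^{k+1} = 4.0 + 0.2*-35.0 = -3.0
Step 4: y^k = -3.0, reduced costs: (17.0, 13.0)
  x^k = (0.0, 0.0), subgradient = b - a^T x = 10.0
  y^{k+1} = -3.0 + 0.2*10.0 = -1.0
Dual objective at y_4 = -1.0: reduced costs (11.0, 9.0), box minimizer x = (0.0, 0.0)
g(y_4) = b*y + (c1 - a1*y)*x1 + (c2 - a2*y)*x2 = 10*(-1.0) + 11.0*0.0 + 9.0*0.0 = -10.0 + 0.0 + 0.0 = -10.0


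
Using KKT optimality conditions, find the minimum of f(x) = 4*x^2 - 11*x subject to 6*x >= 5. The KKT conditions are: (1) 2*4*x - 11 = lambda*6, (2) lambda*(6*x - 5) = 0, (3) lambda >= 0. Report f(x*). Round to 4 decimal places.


Step 1: Try lambda = 0 (constraint inactive).
Stationarity: 2*4*x - 11 = 0
x* = 11/(2*4) = 1.375
Check constraint: 6*1.375 = 8.25 >= 5 -- satisfied.
Step 2: Compute optimal value.
f(x*) = 4*1.375^2 - 11*1.375 = -7.5625


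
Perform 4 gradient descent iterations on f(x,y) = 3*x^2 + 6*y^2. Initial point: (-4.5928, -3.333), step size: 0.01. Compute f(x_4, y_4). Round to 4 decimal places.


Gradient descent on f(x,y) = 3*x^2 + 6*y^2.
Starting point: (-4.5928, -3.333), alpha = 0.01
Step 1: grad_x = 2*3*-4.5928 = -27.5568, grad_y = 2*6*-3.333 = -39.996
  x_1 = -4.5928 - 0.01*-27.5568 = -4.3172
  y_1 = -3.333 - 0.01*-39.996 = -2.933
Step 2: grad_x = 2*3*-4.3172 = -25.9034, grad_y = 2*6*-2.933 = -35.1965
  x_2 = -4.3172 - 0.01*-25.9034 = -4.0582
  y_2 = -2.933 - 0.01*-35.1965 = -2.5811
Step 3: grad_x = 2*3*-4.0582 = -24.3492, grad_y = 2*6*-2.5811 = -30.9729
  x_3 = -4.0582 - 0.01*-24.3492 = -3.8147
  y_3 = -2.5811 - 0.01*-30.9729 = -2.2713
Step 4: grad_x = 2*3*-3.8147 = -22.8882, grad_y = 2*6*-2.2713 = -27.2562
  x_4 = -3.8147 - 0.01*-22.8882 = -3.5858
  y_4 = -2.2713 - 0.01*-27.2562 = -1.9988
f(-3.5858, -1.9988) = 3*(-3.5858)^2 + 6*(-1.9988)^2 = 62.5452


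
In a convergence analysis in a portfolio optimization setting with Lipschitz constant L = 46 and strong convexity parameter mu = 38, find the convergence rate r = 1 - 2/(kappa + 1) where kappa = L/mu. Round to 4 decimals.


Step 1: Compute the condition number.
kappa = L/mu = 46/38 = 1.2105
Step 2: Compute the convergence rate.
r = 1 - 2/(kappa + 1) = 1 - 2*mu/(L + mu) = (L - mu)/(L + mu) = 8/84 = 0.0952


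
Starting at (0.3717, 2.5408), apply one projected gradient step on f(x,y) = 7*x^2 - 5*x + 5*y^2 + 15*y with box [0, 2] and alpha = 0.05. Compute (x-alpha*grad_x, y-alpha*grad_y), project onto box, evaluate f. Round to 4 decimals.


Step 1: Compute gradient at (0.3717, 2.5408).
grad_x = 2*7*0.3717 - 5 = 0.2038
grad_y = 2*5*2.5408 + 15 = 40.408
Step 2: Gradient step.
x_raw = 0.3717 - 0.05*0.2038 = 0.3615
y_raw = 2.5408 - 0.05*40.408 = 0.5204
Step 3: Project onto [0, 2].
x_proj = clip(0.3615) = 0.3615
y_proj = clip(0.5204) = 0.5204
Step 4: Evaluate f.
f(0.3615, 0.5204) = 8.2674


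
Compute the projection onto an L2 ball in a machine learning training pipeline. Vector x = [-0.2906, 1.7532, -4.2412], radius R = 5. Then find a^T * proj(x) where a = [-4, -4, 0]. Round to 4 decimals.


Step 1: Compute ||x|| (intermediates to 6 decimals).
||x|| = sqrt((-0.2906)^2 + 1.7532^2 + (-4.2412)^2) = 4.598471
Step 2: Project.
Since ||x|| <= R, proj = x (no scaling needed).
proj(x) = [-0.2906, 1.7532, -4.2412]
Step 3: Dot product.
a^T * proj(x) = -4*(-0.2906) - 4*1.7532 + 0*(-4.2412) = -5.8504


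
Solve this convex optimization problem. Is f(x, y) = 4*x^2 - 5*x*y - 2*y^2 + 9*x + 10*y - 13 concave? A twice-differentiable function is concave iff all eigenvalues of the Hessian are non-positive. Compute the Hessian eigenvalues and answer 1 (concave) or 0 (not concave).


The Hessian of f(x,y) = 4*x^2 - 5*x*y - 2*y^2 + 9*x + 10*y - 13 is:
H = [[8, -5], [-5, -4]]
Trace = 8 - 4 = 4
Determinant = 8*-4 - (-5)^2 = -57
Discriminant = (4)^2 - 4*-57 = 244.0
Eigenvalues: lambda_1 = -5.8102, lambda_2 = 9.8102
The function is not concave.

0


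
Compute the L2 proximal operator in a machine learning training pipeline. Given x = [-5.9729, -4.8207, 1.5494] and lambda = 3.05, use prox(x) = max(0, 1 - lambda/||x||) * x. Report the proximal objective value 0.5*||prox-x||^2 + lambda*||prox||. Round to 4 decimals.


Step 1: Compute ||x||.
||x|| = 7.8304
Step 2: Compute scaling factor.
scale = max(0, 1 - 3.05/7.8304) = 0.6105
Step 3: prox(x) = [-3.6464, -2.943, 0.9459]
||prox(x)|| = 4.7804
Step 4: Proximal objective.
0.5*||prox-x||^2 = 4.6513
lambda*||prox|| = 14.5802
Total = 19.2315


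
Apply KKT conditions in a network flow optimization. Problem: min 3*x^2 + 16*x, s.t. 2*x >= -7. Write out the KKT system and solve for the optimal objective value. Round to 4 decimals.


Step 1: Try lambda = 0 (constraint inactive).
Stationarity: 2*3*x + 16 = 0
x* = -16/(2*3) = -8/3 = -2.6667 (rounded; the exact value -8/3 is used below)
Check constraint: 2*-2.6667 = -5.3334 >= -7 -- satisfied.
Step 2: Compute optimal value.
f(x*) = 3*(-8/3)^2 + 16*(-8/3) = -21.3333


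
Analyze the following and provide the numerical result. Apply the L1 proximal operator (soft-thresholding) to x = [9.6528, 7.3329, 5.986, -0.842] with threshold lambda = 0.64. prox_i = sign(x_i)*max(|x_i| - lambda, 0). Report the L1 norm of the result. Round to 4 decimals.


Soft-thresholding with lambda = 0.64:
prox(9.6528) = sign(9.6528)*max(|9.6528| - 0.64, 0) = 9.0128
prox(7.3329) = sign(7.3329)*max(|7.3329| - 0.64, 0) = 6.6929
prox(5.986) = sign(5.986)*max(|5.986| - 0.64, 0) = 5.346
prox(-0.842) = sign(-0.842)*max(|-0.842| - 0.64, 0) = -0.202
prox(x) = [9.0128, 6.6929, 5.346, -0.202]
||prox(x)||_1 = 9.0128 + 6.6929 + 5.346 + 0.202 = 21.2537


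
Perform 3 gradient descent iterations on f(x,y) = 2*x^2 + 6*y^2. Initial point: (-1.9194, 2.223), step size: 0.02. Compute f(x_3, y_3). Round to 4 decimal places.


Gradient descent on f(x,y) = 2*x^2 + 6*y^2.
Starting point: (-1.9194, 2.223), alpha = 0.02
Step 1: grad_x = 2*2*-1.9194 = -7.6776, grad_y = 2*6*2.223 = 26.676
  x_1 = -1.9194 - 0.02*-7.6776 = -1.7658
  y_1 = 2.223 - 0.02*26.676 = 1.6895
Step 2: grad_x = 2*2*-1.7658 = -7.0634, grad_y = 2*6*1.6895 = 20.2738
  x_2 = -1.7658 - 0.02*-7.0634 = -1.6246
  y_2 = 1.6895 - 0.02*20.2738 = 1.284
Step 3: grad_x = 2*2*-1.6246 = -6.4983, grad_y = 2*6*1.284 = 15.4081
  x_3 = -1.6246 - 0.02*-6.4983 = -1.4946
  y_3 = 1.284 - 0.02*15.4081 = 0.9758
f(-1.4946, 0.9758) = 2*(-1.4946)^2 + 6*0.9758^2 = 10.1814


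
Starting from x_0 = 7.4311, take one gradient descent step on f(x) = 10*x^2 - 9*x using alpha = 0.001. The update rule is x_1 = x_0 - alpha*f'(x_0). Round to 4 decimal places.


We compute the gradient at x_0 and apply the update.
f'(x) = 20*x - 9
f'(7.4311) = 20*7.4311 - 9 = 139.622
x_1 = 7.4311 - 0.001*139.622 = 7.2915


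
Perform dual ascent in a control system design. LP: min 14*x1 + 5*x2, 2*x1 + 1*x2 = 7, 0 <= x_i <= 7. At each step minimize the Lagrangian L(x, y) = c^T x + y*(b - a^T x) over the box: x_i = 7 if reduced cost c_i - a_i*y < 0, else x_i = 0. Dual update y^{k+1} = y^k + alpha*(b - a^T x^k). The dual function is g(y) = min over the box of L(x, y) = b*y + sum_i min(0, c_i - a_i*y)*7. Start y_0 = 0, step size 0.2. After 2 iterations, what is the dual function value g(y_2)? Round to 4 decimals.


Dual ascent for LP: min 14*x1 + 5*x2, 2*x1 + 1*x2 = 7, 0 <= x_i <= 7
Step 1: y^k = 0.0, reduced costs: (14.0, 5.0)
  x^k = (0.0, 0.0), subgradient = b - a^T x = 7.0
  y^{k+1} = 0.0 + 0.2*7.0 = 1.4
Step 2: y^k = 1.4, reduced costs: (11.2, 3.6)
  x^k = (0.0, 0.0), subgradient = b - a^T x = 7.0
  y^{k+1} = 1.4 + 0.2*7.0 = 2.8
Dual objective at y_2 = 2.8: reduced costs (8.4, 2.2), box minimizer x = (0.0, 0.0)
g(y_2) = b*y + (c1 - a1*y)*x1 + (c2 - a2*y)*x2 = 7*2.8 + 8.4*0.0 + 2.2*0.0 = 19.6 + 0.0 + 0.0 = 19.6


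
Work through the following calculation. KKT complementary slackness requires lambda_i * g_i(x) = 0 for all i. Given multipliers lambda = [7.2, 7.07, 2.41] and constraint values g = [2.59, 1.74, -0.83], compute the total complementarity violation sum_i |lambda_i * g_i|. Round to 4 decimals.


KKT complementary slackness check:
lambda_1 * g_1 = 7.2 * 2.59 = 18.648
lambda_2 * g_2 = 7.07 * 1.74 = 12.3018
lambda_3 * g_3 = 2.41 * -0.83 = -2.0003
Total violation = 18.648 + 12.3018 + 2.0003 = 32.9501


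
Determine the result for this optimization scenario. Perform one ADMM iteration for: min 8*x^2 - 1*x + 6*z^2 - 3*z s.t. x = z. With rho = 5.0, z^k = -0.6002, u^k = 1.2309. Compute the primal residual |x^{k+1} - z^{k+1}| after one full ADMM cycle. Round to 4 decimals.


ADMM iteration with rho = 5.0, z^k = -0.6002, u^k = 1.2309
Step 1: x-update.
Minimize 8*x^2 - 1*x + (5.0/2)*(x + 0.6002 + 1.2309)^2
FOC: (2*8 + 5.0)*x = 1 + 5.0*(-0.6002 - 1.2309)
x^{k+1} = -0.3884
Step 2: z-update.
Minimize 6*z^2 - 3*z + (5.0/2)*(-0.3884 - z + 1.2309)^2
FOC: (2*6 + 5.0)*z = 3 + 5.0*(-0.3884 + 1.2309)
z^{k+1} = 0.4243
Step 3: u-update.
u^{k+1} = 1.2309 - 0.3884 - 0.4243 = 0.4183
Step 4: Primal residual = |-0.3884 - 0.4243| = 0.8126


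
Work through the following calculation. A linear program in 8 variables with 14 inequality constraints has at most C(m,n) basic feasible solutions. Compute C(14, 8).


Each vertex corresponds to some choice of n active constraints out of m, so the number of vertices is at most C(m, n) = m! / (n!(m-n)!).
m = 14, n = 8
Numerator: 14 * 13 * 12 * 11 * 10 * 9 * 8 * 7
Denominator: 8! = 40320
C(14, 8) = 3003


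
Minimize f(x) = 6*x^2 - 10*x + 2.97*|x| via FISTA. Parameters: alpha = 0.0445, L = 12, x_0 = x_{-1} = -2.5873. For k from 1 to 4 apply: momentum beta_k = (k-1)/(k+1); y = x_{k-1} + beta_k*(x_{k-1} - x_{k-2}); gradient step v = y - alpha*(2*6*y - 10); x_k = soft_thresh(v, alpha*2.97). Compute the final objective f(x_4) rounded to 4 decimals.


FISTA on f(x) = 6*x^2 - 10*x + 2.97*|x|
L = 12, alpha = 0.0445
Iteration 1: beta = 0.0, y = -2.5873 + 0.0*(-2.5873 + 2.5873) = -2.5873
  grad(y) = -41.0476, v = y - alpha*grad = -0.7607
  prox(v) = soft_thresh(-0.7607, 0.1322) = -0.6285
Iteration 2: beta = 0.3333, y = -0.6285 + 0.3333*(-0.6285 + 2.5873) = 0.0244
  grad(y) = -9.7071, v = y - alpha*grad = 0.4564
  prox(v) = soft_thresh(0.4564, 0.1322) = 0.3242
Iteration 3: beta = 0.5, y = 0.3242 + 0.5*(0.3242 + 0.6285) = 0.8006
  grad(y) = -0.3931, v = y - alpha*grad = 0.8181
  prox(v) = soft_thresh(0.8181, 0.1322) = 0.6859
Iteration 4: beta = 0.6, y = 0.6859 + 0.6*(0.6859 - 0.3242) = 0.9029
  grad(y) = 0.835, v = y - alpha*grad = 0.8658
  prox(v) = soft_thresh(0.8658, 0.1322) = 0.7336
f(x_4) = 6*0.7336^2 - 10*0.7336 + 2.97*|0.7336| = -1.9282


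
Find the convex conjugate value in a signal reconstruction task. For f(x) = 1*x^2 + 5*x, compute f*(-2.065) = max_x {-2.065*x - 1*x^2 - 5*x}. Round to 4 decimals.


f*(y) = sup_x {y*x - a*x^2 - b*x} = sup_x {(y-b)*x - a*x^2}
FOC: (y - b) - 2a*x = 0 => x* = (y - b)/(2a)
x* = (-2.065 - 5)/(2*1) = -3.5325
f*(-2.065) = (y-b)^2/(4a) = (-2.065 - 5)^2/(4*1)
= 49.9142/4 = 12.4786


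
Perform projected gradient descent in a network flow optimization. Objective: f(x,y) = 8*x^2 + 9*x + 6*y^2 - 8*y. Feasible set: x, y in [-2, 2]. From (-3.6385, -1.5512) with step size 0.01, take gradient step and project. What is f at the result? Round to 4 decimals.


Step 1: Compute gradient at (-3.6385, -1.5512).
grad_x = 2*8*-3.6385 + 9 = -49.216
grad_y = 2*6*-1.5512 - 8 = -26.6144
Step 2: Gradient step.
x_raw = -3.6385 - 0.01*-49.216 = -3.1463
y_raw = -1.5512 - 0.01*-26.6144 = -1.2851
Step 3: Project onto [-2, 2].
x_proj = clip(-3.1463) = -2.0
y_proj = clip(-1.2851) = -1.2851
Step 4: Evaluate f.
f(-2.0, -1.2851) = 34.1887


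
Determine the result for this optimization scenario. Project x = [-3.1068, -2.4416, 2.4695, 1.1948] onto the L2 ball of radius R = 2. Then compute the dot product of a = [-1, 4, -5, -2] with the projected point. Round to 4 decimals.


Step 1: Compute ||x|| (intermediates to 6 decimals).
||x|| = sqrt((-3.1068)^2 + (-2.4416)^2 + 2.4695^2 + 1.1948^2) = 4.810363
Step 2: Project.
Since ||x|| > R, scale = R/||x|| = 2/4.810363 = 0.415769, proj(x) = scale * x
proj(x) = [-1.291711, -1.015142, 1.026742, 0.496761]
Step 3: Dot product.
a^T * proj(x) = -1*(-1.291711) + 4*(-1.015142) - 5*1.026742 - 2*0.496761 = -8.8961


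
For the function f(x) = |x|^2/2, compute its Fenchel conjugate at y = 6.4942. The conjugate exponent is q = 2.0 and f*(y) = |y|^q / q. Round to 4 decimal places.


The conjugate exponent q satisfies 1/p + 1/q = 1.
p = 2, so q = 2/(2 - 1) = 2.0
|y|^q = 6.4942^2.0 = 42.1746
f*(6.4942) = 42.1746 / 2.0 = 21.0873


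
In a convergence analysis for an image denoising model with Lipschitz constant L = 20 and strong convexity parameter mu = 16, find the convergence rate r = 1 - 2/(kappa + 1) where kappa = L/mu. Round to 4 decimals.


Step 1: Compute the condition number.
kappa = L/mu = 20/16 = 1.25
Step 2: Compute the convergence rate.
r = 1 - 2/(kappa + 1) = 1 - 2*mu/(L + mu) = (L - mu)/(L + mu) = 4/36 = 0.1111


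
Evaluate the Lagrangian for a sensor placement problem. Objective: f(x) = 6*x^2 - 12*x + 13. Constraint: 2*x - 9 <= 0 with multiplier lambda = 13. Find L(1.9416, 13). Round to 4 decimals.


Step 1: Evaluate f(x).
f(1.9416) = 6*1.9416^2 - 12*1.9416 + 13 = 12.3197
Step 2: Evaluate g(x).
g(1.9416) = 2*1.9416 - 9 = -5.1168
Step 3: Compute Lagrangian.
L = 12.3197 + 13*-5.1168 = -54.1987


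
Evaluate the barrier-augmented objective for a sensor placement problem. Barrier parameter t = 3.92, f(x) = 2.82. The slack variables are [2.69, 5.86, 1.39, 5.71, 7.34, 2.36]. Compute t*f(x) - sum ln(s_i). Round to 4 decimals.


Step 1: Compute log-barrier.
ln values: [0.9895, 1.7681, 0.3293, 1.7422, 1.9933, 0.8587]
phi = -(0.9895 + 1.7681 + 0.3293 + 1.7422 + 1.9933 + 0.8587) = -7.6812
Step 2: Compute augmented objective.
t*f(x) = 3.92*2.82 = 11.0544
Total = 11.0544 - 7.6812 = 3.3732


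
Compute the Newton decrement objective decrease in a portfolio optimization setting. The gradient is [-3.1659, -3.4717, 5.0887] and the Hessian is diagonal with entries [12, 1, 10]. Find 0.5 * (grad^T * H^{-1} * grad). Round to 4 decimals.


Step 1: H is diagonal, so H^(-1) * g = [-0.2638, -3.4717, 0.5089].
Step 2: g^T H^(-1) g = sum_i g_i^2 / H_ii
  = (-3.1659)^2/12 + (-3.4717)^2/1 + (5.0887)^2/10
  = 0.8352 + 12.0527 + 2.5895 = 15.4774
Step 3: Objective decrease = 0.5 * g^T H^(-1) g = 7.7387


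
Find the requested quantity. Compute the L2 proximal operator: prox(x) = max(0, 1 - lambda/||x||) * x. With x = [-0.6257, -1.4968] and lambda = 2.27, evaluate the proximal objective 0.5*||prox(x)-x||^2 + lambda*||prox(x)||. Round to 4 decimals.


Step 1: Compute ||x||.
||x|| = 1.6223
Step 2: Compute scaling factor.
scale = max(0, 1 - 2.27/1.6223) = 0.0
Step 3: prox(x) = [-0.0, -0.0]
||prox(x)|| = 0.0
Step 4: Proximal objective.
0.5*||prox-x||^2 = 1.316
lambda*||prox|| = 0.0
Total = 1.316


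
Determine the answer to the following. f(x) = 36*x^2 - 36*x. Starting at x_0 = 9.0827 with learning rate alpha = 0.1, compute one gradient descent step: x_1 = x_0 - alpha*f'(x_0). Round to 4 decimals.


We compute the gradient at x_0 and apply the update.
f'(x) = 72*x - 36
f'(9.0827) = 72*9.0827 - 36 = 617.9544
x_1 = 9.0827 - 0.1*617.9544 = -52.7127


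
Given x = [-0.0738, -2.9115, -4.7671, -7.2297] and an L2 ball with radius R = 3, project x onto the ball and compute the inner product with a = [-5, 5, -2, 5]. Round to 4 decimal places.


Step 1: Compute ||x|| (intermediates to 6 decimals).
||x|| = sqrt((-0.0738)^2 + (-2.9115)^2 + (-4.7671)^2 + (-7.2297)^2) = 9.136525
Step 2: Project.
Since ||x|| > R, scale = R/||x|| = 3/9.136525 = 0.328352, proj(x) = scale * x
proj(x) = [-0.024232, -0.955997, -1.565287, -2.373886]
Step 3: Dot product.
a^T * proj(x) = -5*(-0.024232) + 5*(-0.955997) - 2*(-1.565287) + 5*(-2.373886) = -13.3977


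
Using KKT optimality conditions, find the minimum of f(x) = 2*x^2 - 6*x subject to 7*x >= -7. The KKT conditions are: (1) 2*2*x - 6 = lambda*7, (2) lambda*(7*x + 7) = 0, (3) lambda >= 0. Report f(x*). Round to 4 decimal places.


Step 1: Try lambda = 0 (constraint inactive).
Stationarity: 2*2*x - 6 = 0
x* = 6/(2*2) = 1.5
Check constraint: 7*1.5 = 10.5 >= -7 -- satisfied.
Step 2: Compute optimal value.
f(x*) = 2*1.5^2 - 6*1.5 = -4.5


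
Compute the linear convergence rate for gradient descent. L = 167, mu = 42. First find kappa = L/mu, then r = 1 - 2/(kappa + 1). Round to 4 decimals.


Step 1: Compute the condition number.
kappa = L/mu = 167/42 = 3.9762
Step 2: Compute the convergence rate.
r = 1 - 2/(kappa + 1) = 1 - 2*mu/(L + mu) = (L - mu)/(L + mu) = 125/209 = 0.5981


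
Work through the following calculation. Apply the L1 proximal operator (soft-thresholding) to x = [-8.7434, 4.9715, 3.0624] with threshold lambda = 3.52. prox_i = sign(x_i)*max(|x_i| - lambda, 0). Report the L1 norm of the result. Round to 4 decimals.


Soft-thresholding with lambda = 3.52:
prox(-8.7434) = sign(-8.7434)*max(|-8.7434| - 3.52, 0) = -5.2234
prox(4.9715) = sign(4.9715)*max(|4.9715| - 3.52, 0) = 1.4515
prox(3.0624) = sign(3.0624)*max(|3.0624| - 3.52, 0) = 0.0
prox(x) = [-5.2234, 1.4515, 0.0]
||prox(x)||_1 = 5.2234 + 1.4515 + 0.0 = 6.6749


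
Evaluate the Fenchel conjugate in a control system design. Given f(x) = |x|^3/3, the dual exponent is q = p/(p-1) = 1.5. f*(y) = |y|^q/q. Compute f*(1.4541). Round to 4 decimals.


The conjugate exponent q satisfies 1/p + 1/q = 1.
p = 3, so q = 3/(3 - 1) = 1.5
|y|^q = 1.4541^1.5 = 1.7534
f*(1.4541) = 1.7534 / 1.5 = 1.169


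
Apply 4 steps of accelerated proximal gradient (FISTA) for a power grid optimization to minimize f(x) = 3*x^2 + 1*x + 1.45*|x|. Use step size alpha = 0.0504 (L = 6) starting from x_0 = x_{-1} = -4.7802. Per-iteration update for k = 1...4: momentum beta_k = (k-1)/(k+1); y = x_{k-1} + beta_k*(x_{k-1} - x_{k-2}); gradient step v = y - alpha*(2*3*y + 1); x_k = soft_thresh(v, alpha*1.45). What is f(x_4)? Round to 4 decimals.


FISTA on f(x) = 3*x^2 + 1*x + 1.45*|x|
L = 6, alpha = 0.0504
Iteration 1: beta = 0.0, y = -4.7802 + 0.0*(-4.7802 + 4.7802) = -4.7802
  grad(y) = -27.6812, v = y - alpha*grad = -3.3851
  prox(v) = soft_thresh(-3.3851, 0.0731) = -3.312
Iteration 2: beta = 0.3333, y = -3.312 + 0.3333*(-3.312 + 4.7802) = -2.8226
  grad(y) = -15.9355, v = y - alpha*grad = -2.0194
  prox(v) = soft_thresh(-2.0194, 0.0731) = -1.9464
Iteration 3: beta = 0.5, y = -1.9464 + 0.5*(-1.9464 + 3.312) = -1.2635
  grad(y) = -6.5812, v = y - alpha*grad = -0.9318
  prox(v) = soft_thresh(-0.9318, 0.0731) = -0.8588
Iteration 4: beta = 0.6, y = -0.8588 + 0.6*(-0.8588 + 1.9464) = -0.2062
  grad(y) = -0.2373, v = y - alpha*grad = -0.1943
  prox(v) = soft_thresh(-0.1943, 0.0731) = -0.1212
f(x_4) = 3*(-0.1212)^2 + 1*(-0.1212) + 1.45*|-0.1212| = 0.0986


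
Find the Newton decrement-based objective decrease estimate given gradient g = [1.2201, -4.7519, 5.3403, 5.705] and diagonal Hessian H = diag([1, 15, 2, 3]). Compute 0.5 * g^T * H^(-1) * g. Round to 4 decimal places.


Step 1: H is diagonal, so H^(-1) * g = [1.2201, -0.3168, 2.6702, 1.9017].
Step 2: g^T H^(-1) g = sum_i g_i^2 / H_ii
  = (1.2201)^2/1 + (-4.7519)^2/15 + (5.3403)^2/2 + (5.705)^2/3
  = 1.4886 + 1.5054 + 14.2594 + 10.849 = 28.1024
Step 3: Objective decrease = 0.5 * g^T H^(-1) g = 14.0512


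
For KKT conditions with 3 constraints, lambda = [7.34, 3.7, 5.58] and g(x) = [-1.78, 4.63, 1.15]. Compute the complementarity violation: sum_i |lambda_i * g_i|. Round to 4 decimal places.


KKT complementary slackness check:
lambda_1 * g_1 = 7.34 * -1.78 = -13.0652
lambda_2 * g_2 = 3.7 * 4.63 = 17.131
lambda_3 * g_3 = 5.58 * 1.15 = 6.417
Total violation = 13.0652 + 17.131 + 6.417 = 36.6132


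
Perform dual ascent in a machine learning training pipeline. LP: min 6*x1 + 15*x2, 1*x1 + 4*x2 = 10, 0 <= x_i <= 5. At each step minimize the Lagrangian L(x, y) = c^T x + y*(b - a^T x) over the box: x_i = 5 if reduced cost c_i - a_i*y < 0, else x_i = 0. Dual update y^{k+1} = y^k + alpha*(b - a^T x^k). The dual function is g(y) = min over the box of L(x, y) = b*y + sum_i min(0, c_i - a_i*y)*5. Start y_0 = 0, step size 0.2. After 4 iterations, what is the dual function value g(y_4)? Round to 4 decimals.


Dual ascent for LP: min 6*x1 + 15*x2, 1*x1 + 4*x2 = 10, 0 <= x_i <= 5
Step 1: y^k = 0.0, reduced costs: (6.0, 15.0)
  x^k = (0.0, 0.0), subgradient = b - a^T x = 10.0
  y^{k+1} = 0.0 + 0.2*10.0 = 2.0
Step 2: y^k = 2.0, reduced costs: (4.0, 7.0)
  x^k = (0.0, 0.0), subgradient = b - a^T x = 10.0
  y^{k+1} = 2.0 + 0.2*10.0 = 4.0
Step 3: y^k = 4.0, reduced costs: (2.0, -1.0)
  x^k = (0.0, 5.0), subgradient = b - a^T x = -10.0
  y^{k+1} = 4.0 + 0.2*-10.0 = 2.0
Step 4: y^k = 2.0, reduced costs: (4.0, 7.0)
  x^k = (0.0, 0.0), subgradient = b - a^T x = 10.0
  y^{k+1} = 2.0 + 0.2*10.0 = 4.0
Dual objective at y_4 = 4.0: reduced costs (2.0, -1.0), box minimizer x = (0.0, 5.0)
g(y_4) = b*y + (c1 - a1*y)*x1 + (c2 - a2*y)*x2 = 10*4.0 + 2.0*0.0 + (-1.0)*5.0 = 40.0 + 0.0 - 5.0 = 35.0


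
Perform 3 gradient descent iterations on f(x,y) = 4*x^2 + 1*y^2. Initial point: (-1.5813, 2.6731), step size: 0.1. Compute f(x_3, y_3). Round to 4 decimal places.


Gradient descent on f(x,y) = 4*x^2 + 1*y^2.
Starting point: (-1.5813, 2.6731), alpha = 0.1
Step 1: grad_x = 2*4*-1.5813 = -12.6504, grad_y = 2*1*2.6731 = 5.3462
  x_1 = -1.5813 - 0.1*-12.6504 = -0.3163
  y_1 = 2.6731 - 0.1*5.3462 = 2.1385
Step 2: grad_x = 2*4*-0.3163 = -2.5301, grad_y = 2*1*2.1385 = 4.277
  x_2 = -0.3163 - 0.1*-2.5301 = -0.0633
  y_2 = 2.1385 - 0.1*4.277 = 1.7108
Step 3: grad_x = 2*4*-0.0633 = -0.506, grad_y = 2*1*1.7108 = 3.4216
  x_3 = -0.0633 - 0.1*-0.506 = -0.0127
  y_3 = 1.7108 - 0.1*3.4216 = 1.3686
f(-0.0127, 1.3686) = 4*(-0.0127)^2 + 1*1.3686^2 = 1.8738


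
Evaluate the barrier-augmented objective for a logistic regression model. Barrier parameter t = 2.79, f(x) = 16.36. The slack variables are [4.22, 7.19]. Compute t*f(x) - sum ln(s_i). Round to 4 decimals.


Step 1: Compute log-barrier.
ln values: [1.4398, 1.9727]
phi = -(1.4398 + 1.9727) = -3.4125
Step 2: Compute augmented objective.
t*f(x) = 2.79*16.36 = 45.6444
Total = 45.6444 - 3.4125 = 42.2319


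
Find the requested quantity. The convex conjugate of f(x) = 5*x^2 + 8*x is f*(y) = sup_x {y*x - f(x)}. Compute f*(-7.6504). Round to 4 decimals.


f*(y) = sup_x {y*x - a*x^2 - b*x} = sup_x {(y-b)*x - a*x^2}
FOC: (y - b) - 2a*x = 0 => x* = (y - b)/(2a)
x* = (-7.6504 - 8)/(2*5) = -1.565
f*(-7.6504) = (y-b)^2/(4a) = (-7.6504 - 8)^2/(4*5)
= 244.935/20 = 12.2468


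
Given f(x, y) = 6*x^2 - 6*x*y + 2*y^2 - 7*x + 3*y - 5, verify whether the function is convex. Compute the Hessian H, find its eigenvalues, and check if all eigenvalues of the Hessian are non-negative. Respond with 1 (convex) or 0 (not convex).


The Hessian of f(x,y) = 6*x^2 - 6*x*y + 2*y^2 - 7*x + 3*y - 5 is:
H = [[12, -6], [-6, 4]]
Trace = 12 + 4 = 16
Determinant = 12*4 - (-6)^2 = 12
Discriminant = (16)^2 - 4*12 = 208.0
Eigenvalues: lambda_1 = 0.7889, lambda_2 = 15.2111
The function is convex.

1


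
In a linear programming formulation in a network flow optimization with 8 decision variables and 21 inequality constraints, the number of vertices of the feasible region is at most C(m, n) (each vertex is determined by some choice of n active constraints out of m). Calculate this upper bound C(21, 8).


Each vertex corresponds to some choice of n active constraints out of m, so the number of vertices is at most C(m, n) = m! / (n!(m-n)!).
m = 21, n = 8
Numerator: 21 * 20 * 19 * 18 * 17 * 16 * 15 * 14
Denominator: 8! = 40320
C(21, 8) = 203490


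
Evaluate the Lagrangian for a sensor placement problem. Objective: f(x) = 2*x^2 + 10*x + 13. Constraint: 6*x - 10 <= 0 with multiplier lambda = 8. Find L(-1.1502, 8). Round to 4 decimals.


Step 1: Evaluate f(x).
f(-1.1502) = 2*(-1.1502)^2 + 10*(-1.1502) + 13 = 4.1439
Step 2: Evaluate g(x).
g(-1.1502) = 6*-1.1502 - 10 = -16.9012
Step 3: Compute Lagrangian.
L = 4.1439 + 8*-16.9012 = -131.0657


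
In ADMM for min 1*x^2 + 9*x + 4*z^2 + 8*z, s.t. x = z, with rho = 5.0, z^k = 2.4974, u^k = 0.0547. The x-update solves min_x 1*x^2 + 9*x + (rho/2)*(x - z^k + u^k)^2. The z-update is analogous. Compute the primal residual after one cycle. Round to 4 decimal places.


ADMM iteration with rho = 5.0, z^k = 2.4974, u^k = 0.0547
Step 1: x-update.
Minimize 1*x^2 + 9*x + (5.0/2)*(x - 2.4974 + 0.0547)^2
FOC: (2*1 + 5.0)*x = -9 + 5.0*(2.4974 - 0.0547)
x^{k+1} = 0.4591
Step 2: z-update.
Minimize 4*z^2 + 8*z + (5.0/2)*(0.4591 - z + 0.0547)^2
FOC: (2*4 + 5.0)*z = -8 + 5.0*(0.4591 + 0.0547)
z^{k+1} = -0.4178
Step 3: u-update.
u^{k+1} = 0.0547 + 0.4591 + 0.4178 = 0.9316
Step 4: Primal residual = |0.4591 + 0.4178| = 0.8769


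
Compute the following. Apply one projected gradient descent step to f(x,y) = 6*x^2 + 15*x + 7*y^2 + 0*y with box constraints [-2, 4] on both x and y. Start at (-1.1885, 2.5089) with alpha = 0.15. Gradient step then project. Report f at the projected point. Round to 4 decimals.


Step 1: Compute gradient at (-1.1885, 2.5089).
grad_x = 2*6*-1.1885 + 15 = 0.738
grad_y = 2*7*2.5089 + 0 = 35.1246
Step 2: Gradient step.
x_raw = -1.1885 - 0.15*0.738 = -1.2992
y_raw = 2.5089 - 0.15*35.1246 = -2.7598
Step 3: Project onto [-2, 4].
x_proj = clip(-1.2992) = -1.2992
y_proj = clip(-2.7598) = -2.0
Step 4: Evaluate f.
f(-1.2992, -2.0) = 18.6395


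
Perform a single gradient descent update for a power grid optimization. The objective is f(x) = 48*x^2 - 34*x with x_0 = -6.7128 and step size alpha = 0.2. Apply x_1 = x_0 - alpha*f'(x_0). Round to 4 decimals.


We compute the gradient at x_0 and apply the update.
f'(x) = 96*x - 34
f'(-6.7128) = 96*-6.7128 - 34 = -678.4288
x_1 = -6.7128 - 0.2*-678.4288 = 128.973


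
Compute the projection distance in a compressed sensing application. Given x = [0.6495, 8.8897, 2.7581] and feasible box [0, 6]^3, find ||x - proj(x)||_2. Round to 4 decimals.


Project each component onto [0, 6].
clip(0.6495) = 0.6495, clip(8.8897) = 6.0, clip(2.7581) = 2.7581
Projection = [0.6495, 6.0, 2.7581]
Squared diffs: [0.0, 8.3504, 0.0]
Distance = sqrt(8.3504) = 2.8897


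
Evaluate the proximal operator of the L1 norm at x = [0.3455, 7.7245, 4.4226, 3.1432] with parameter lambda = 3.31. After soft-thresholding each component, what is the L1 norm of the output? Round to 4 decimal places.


Soft-thresholding with lambda = 3.31:
prox(0.3455) = sign(0.3455)*max(|0.3455| - 3.31, 0) = 0.0
prox(7.7245) = sign(7.7245)*max(|7.7245| - 3.31, 0) = 4.4145
prox(4.4226) = sign(4.4226)*max(|4.4226| - 3.31, 0) = 1.1126
prox(3.1432) = sign(3.1432)*max(|3.1432| - 3.31, 0) = 0.0
prox(x) = [0.0, 4.4145, 1.1126, 0.0]
||prox(x)||_1 = 0.0 + 4.4145 + 1.1126 + 0.0 = 5.5271


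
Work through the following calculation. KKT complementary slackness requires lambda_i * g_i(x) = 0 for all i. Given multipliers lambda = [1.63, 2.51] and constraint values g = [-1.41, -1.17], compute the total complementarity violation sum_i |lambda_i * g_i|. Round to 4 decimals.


KKT complementary slackness check:
lambda_1 * g_1 = 1.63 * -1.41 = -2.2983
lambda_2 * g_2 = 2.51 * -1.17 = -2.9367
Total violation = 2.2983 + 2.9367 = 5.235


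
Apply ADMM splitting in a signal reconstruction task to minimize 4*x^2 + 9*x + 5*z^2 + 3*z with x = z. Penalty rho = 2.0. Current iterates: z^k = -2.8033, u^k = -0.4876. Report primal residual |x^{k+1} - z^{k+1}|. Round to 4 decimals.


ADMM iteration with rho = 2.0, z^k = -2.8033, u^k = -0.4876
Step 1: x-update.
Minimize 4*x^2 + 9*x + (2.0/2)*(x + 2.8033 - 0.4876)^2
FOC: (2*4 + 2.0)*x = -9 + 2.0*(-2.8033 + 0.4876)
x^{k+1} = -1.3631
Step 2: z-update.
Minimize 5*z^2 + 3*z + (2.0/2)*(-1.3631 - z - 0.4876)^2
FOC: (2*5 + 2.0)*z = -3 + 2.0*(-1.3631 - 0.4876)
z^{k+1} = -0.5585
Step 3: u-update.
u^{k+1} = -0.4876 - 1.3631 + 0.5585 = -1.2923
Step 4: Primal residual = |-1.3631 + 0.5585| = 0.8047


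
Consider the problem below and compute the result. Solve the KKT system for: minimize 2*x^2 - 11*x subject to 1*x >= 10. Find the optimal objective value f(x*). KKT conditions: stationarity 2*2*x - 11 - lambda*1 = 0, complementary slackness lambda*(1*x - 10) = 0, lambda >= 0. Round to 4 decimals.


Step 1: Try lambda = 0 (constraint inactive).
x_unc = 11/(2*2) = 2.75
Check: 1*2.75 = 2.75 < 10 -- violated!
Step 2: Constraint must be active: 1*x = 10
x* = 10/1 = 10.0
lambda = (2*2*10.0 - 11)/1 = 29.0
Step 3: Compute optimal value.
f(x*) = 2*10.0^2 - 11*10.0 = 90.0


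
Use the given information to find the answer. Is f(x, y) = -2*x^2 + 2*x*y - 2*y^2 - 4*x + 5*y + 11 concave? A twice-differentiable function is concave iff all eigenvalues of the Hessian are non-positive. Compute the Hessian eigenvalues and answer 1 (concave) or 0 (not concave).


The Hessian of f(x,y) = -2*x^2 + 2*x*y - 2*y^2 - 4*x + 5*y + 11 is:
H = [[-4, 2], [2, -4]]
Trace = -4 - 4 = -8
Determinant = -4*-4 - (2)^2 = 12
Discriminant = (-8)^2 - 4*12 = 16.0
Eigenvalues: lambda_1 = -6.0, lambda_2 = -2.0
The function is concave.

1


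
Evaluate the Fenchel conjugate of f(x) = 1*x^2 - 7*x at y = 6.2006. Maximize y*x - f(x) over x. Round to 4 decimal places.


f*(y) = sup_x {y*x - a*x^2 - b*x} = sup_x {(y-b)*x - a*x^2}
FOC: (y - b) - 2a*x = 0 => x* = (y - b)/(2a)
x* = (6.2006 + 7)/(2*1) = 6.6003
f*(6.2006) = (y-b)^2/(4a) = (6.2006 + 7)^2/(4*1)
= 174.2558/4 = 43.564


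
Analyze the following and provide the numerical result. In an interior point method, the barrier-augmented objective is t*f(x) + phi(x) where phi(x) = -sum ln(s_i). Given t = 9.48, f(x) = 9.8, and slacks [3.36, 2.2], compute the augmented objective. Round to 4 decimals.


Step 1: Compute log-barrier.
ln values: [1.2119, 0.7885]
phi = -(1.2119 + 0.7885) = -2.0004
Step 2: Compute augmented objective.
t*f(x) = 9.48*9.8 = 92.904
Total = 92.904 - 2.0004 = 90.9036


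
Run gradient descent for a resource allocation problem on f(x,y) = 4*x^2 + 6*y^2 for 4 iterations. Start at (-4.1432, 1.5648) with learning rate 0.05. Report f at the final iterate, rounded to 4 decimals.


Gradient descent on f(x,y) = 4*x^2 + 6*y^2.
Starting point: (-4.1432, 1.5648), alpha = 0.05
Step 1: grad_x = 2*4*-4.1432 = -33.1456, grad_y = 2*6*1.5648 = 18.7776
  x_1 = -4.1432 - 0.05*-33.1456 = -2.4859
  y_1 = 1.5648 - 0.05*18.7776 = 0.6259
Step 2: grad_x = 2*4*-2.4859 = -19.8874, grad_y = 2*6*0.6259 = 7.511
  x_2 = -2.4859 - 0.05*-19.8874 = -1.4916
  y_2 = 0.6259 - 0.05*7.511 = 0.2504
Step 3: grad_x = 2*4*-1.4916 = -11.9324, grad_y = 2*6*0.2504 = 3.0044
  x_3 = -1.4916 - 0.05*-11.9324 = -0.8949
  y_3 = 0.2504 - 0.05*3.0044 = 0.1001
Step 4: grad_x = 2*4*-0.8949 = -7.1594, grad_y = 2*6*0.1001 = 1.2018
  x_4 = -0.8949 - 0.05*-7.1594 = -0.537
  y_4 = 0.1001 - 0.05*1.2018 = 0.0401
f(-0.537, 0.0401) = 4*(-0.537)^2 + 6*0.0401^2 = 1.1629


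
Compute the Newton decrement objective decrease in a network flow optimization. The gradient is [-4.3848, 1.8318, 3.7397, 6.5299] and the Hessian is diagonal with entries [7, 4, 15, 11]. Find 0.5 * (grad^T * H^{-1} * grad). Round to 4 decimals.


Step 1: H is diagonal, so H^(-1) * g = [-0.6264, 0.458, 0.2493, 0.5936].
Step 2: g^T H^(-1) g = sum_i g_i^2 / H_ii
  = (-4.3848)^2/7 + (1.8318)^2/4 + (3.7397)^2/15 + (6.5299)^2/11
  = 2.7466 + 0.8389 + 0.9324 + 3.8763 = 8.3942
Step 3: Objective decrease = 0.5 * g^T H^(-1) g = 4.1971


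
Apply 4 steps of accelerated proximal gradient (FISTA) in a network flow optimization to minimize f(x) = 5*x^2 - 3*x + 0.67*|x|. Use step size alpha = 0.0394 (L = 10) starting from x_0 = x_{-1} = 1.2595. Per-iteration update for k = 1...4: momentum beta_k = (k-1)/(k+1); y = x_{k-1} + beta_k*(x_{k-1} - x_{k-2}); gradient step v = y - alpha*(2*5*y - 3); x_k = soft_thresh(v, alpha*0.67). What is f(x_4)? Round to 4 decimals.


FISTA on f(x) = 5*x^2 - 3*x + 0.67*|x|
L = 10, alpha = 0.0394
Iteration 1: beta = 0.0, y = 1.2595 + 0.0*(1.2595 - 1.2595) = 1.2595
  grad(y) = 9.595, v = y - alpha*grad = 0.8815
  prox(v) = soft_thresh(0.8815, 0.0264) = 0.8551
Iteration 2: beta = 0.3333, y = 0.8551 + 0.3333*(0.8551 - 1.2595) = 0.7202
  grad(y) = 4.2025, v = y - alpha*grad = 0.5547
  prox(v) = soft_thresh(0.5547, 0.0264) = 0.5283
Iteration 3: beta = 0.5, y = 0.5283 + 0.5*(0.5283 - 0.8551) = 0.3649
  grad(y) = 0.6488, v = y - alpha*grad = 0.3393
  prox(v) = soft_thresh(0.3393, 0.0264) = 0.3129
Iteration 4: beta = 0.6, y = 0.3129 + 0.6*(0.3129 - 0.5283) = 0.1837
  grad(y) = -1.1629, v = y - alpha*grad = 0.2295
  prox(v) = soft_thresh(0.2295, 0.0264) = 0.2031
f(x_4) = 5*0.2031^2 - 3*0.2031 + 0.67*|0.2031| = -0.267
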